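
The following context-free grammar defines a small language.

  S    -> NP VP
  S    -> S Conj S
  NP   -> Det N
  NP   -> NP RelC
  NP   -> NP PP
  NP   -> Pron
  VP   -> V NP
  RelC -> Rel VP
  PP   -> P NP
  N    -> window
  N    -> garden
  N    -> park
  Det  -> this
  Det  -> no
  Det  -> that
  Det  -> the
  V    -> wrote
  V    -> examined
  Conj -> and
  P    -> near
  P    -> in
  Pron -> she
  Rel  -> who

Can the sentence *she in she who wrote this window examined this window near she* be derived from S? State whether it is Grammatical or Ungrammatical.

S
  NP
    NP
      NP
        Pron: she
      PP
        P: in
        NP
          Pron: she
    RelC
      Rel: who
      VP
        V: wrote
        NP
          Det: this
          N: window
  VP
    V: examined
    NP
      NP
        Det: this
        N: window
      PP
        P: near
        NP
          Pron: she
The bracketing above is licensed at every node by one of the given productions, with S at the root.

Grammatical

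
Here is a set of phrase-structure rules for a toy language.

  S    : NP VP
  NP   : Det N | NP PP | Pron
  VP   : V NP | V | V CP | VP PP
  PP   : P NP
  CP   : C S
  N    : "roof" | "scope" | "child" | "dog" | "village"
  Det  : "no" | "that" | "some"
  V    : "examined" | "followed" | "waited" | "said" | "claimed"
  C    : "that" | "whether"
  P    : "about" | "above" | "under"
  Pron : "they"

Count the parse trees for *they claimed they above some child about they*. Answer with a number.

5

Two of the 5 distinct bracketings:
[S [NP [Pron they]] [VP [V claimed] [NP [NP [Pron they]] [PP [P above] [NP [NP [Det some] [N child]] [PP [P about] [NP [Pron they]]]]]]]]
[S [NP [Pron they]] [VP [V claimed] [NP [NP [NP [Pron they]] [PP [P above] [NP [Det some] [N child]]]] [PP [P about] [NP [Pron they]]]]]]
The trees differ in how a recursive rule is bracketed over the same span.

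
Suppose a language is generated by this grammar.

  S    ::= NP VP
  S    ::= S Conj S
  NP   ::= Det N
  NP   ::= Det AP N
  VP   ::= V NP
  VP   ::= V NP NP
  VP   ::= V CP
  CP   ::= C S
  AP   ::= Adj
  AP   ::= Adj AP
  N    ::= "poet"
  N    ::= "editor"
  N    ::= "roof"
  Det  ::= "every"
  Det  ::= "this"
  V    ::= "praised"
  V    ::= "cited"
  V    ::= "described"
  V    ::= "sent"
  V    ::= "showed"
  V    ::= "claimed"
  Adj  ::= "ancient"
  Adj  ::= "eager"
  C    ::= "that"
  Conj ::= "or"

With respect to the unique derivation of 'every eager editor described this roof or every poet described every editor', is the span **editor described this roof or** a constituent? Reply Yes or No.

[S [S [NP [Det every] [AP [Adj eager]] [N editor]] [VP [V described] [NP [Det this] [N roof]]]] [Conj or] [S [NP [Det every] [N poet]] [VP [V described] [NP [Det every] [N editor]]]]]
The smallest constituent containing 'editor described this roof or' is the S spanning 'every eager editor described this roof or every poet described every editor'; no single node in the tree dominates exactly the given words.

No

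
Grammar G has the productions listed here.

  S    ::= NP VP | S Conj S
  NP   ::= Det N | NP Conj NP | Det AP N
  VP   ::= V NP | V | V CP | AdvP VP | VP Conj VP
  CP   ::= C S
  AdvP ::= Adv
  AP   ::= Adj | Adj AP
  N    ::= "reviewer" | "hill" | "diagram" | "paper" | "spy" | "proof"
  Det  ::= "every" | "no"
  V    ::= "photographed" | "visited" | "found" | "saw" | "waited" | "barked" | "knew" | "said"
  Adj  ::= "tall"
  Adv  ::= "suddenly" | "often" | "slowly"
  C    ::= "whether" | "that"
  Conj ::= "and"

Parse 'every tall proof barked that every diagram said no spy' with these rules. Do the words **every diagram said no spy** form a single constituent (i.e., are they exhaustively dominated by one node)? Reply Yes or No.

Yes

[S [NP [Det every] [AP [Adj tall]] [N proof]] [VP [V barked] [CP [C that] [S [NP [Det every] [N diagram]] [VP [V said] [NP [Det no] [N spy]]]]]]]
The words 'every diagram said no spy' are exhaustively dominated by a single S node (built by S → NP VP), so they form a constituent.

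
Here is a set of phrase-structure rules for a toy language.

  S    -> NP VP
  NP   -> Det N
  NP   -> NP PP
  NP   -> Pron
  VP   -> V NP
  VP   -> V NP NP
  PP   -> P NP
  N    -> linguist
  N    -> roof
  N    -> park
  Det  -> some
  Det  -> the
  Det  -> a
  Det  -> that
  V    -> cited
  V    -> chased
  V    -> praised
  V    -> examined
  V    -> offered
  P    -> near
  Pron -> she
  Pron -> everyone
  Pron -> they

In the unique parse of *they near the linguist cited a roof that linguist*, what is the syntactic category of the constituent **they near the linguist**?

NP

[S [NP [NP [Pron they]] [PP [P near] [NP [Det the] [N linguist]]]] [VP [V cited] [NP [Det a] [N roof]] [NP [Det that] [N linguist]]]]
The span 'they near the linguist' is the NP node built by NP → NP PP.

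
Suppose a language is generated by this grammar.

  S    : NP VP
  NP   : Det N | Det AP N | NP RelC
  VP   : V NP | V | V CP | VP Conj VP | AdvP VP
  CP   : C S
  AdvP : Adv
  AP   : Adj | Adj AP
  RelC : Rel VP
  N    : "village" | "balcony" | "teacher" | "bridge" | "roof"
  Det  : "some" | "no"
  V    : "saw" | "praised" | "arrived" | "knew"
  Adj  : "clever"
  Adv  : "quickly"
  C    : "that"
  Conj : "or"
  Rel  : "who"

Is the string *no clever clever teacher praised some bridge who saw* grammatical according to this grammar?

[S [NP [Det no] [AP [Adj clever] [AP [Adj clever]]] [N teacher]] [VP [V praised] [NP [NP [Det some] [N bridge]] [RelC [Rel who] [VP [V saw]]]]]]
The bracketing above is licensed at every node by one of the given productions, with S at the root.

Grammatical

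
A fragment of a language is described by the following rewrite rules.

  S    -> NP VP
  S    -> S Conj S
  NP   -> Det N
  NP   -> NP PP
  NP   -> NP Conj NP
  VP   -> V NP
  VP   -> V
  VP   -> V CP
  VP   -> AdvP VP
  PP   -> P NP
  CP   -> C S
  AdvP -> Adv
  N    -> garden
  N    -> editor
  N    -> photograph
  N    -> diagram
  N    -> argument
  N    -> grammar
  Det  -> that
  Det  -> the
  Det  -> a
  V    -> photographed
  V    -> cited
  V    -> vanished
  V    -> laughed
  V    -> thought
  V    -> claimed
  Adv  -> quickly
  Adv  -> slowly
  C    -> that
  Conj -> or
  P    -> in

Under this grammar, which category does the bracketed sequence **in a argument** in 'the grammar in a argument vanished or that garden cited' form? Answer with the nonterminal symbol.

PP

[S [S [NP [NP [Det the] [N grammar]] [PP [P in] [NP [Det a] [N argument]]]] [VP [V vanished]]] [Conj or] [S [NP [Det that] [N garden]] [VP [V cited]]]]
The span 'in a argument' is the PP node built by PP → P NP.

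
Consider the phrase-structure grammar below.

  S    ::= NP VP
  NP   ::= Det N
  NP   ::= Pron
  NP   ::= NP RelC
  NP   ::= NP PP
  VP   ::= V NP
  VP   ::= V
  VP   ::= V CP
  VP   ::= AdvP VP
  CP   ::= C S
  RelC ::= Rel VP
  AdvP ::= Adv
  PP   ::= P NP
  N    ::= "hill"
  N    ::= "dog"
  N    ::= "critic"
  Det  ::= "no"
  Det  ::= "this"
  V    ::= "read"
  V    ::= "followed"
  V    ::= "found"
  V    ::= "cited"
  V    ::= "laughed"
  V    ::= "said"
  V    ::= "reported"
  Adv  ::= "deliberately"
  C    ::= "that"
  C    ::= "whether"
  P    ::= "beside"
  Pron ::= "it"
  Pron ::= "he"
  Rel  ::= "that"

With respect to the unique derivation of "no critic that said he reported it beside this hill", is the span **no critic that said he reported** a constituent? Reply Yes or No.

No

[S [NP [NP [Det no] [N critic]] [RelC [Rel that] [VP [V said] [NP [Pron he]]]]] [VP [V reported] [NP [NP [Pron it]] [PP [P beside] [NP [Det this] [N hill]]]]]]
The smallest constituent containing 'no critic that said he reported' is the S spanning 'no critic that said he reported it beside this hill'; no single node in the tree dominates exactly the given words.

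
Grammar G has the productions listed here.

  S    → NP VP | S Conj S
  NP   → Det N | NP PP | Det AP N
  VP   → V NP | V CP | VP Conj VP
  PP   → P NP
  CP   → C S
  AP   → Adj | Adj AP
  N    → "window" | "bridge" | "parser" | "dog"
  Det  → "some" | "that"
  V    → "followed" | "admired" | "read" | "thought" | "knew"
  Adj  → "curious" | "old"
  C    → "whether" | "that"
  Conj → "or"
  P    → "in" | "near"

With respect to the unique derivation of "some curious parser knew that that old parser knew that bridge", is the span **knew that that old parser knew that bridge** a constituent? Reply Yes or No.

Yes

[S [NP [Det some] [AP [Adj curious]] [N parser]] [VP [V knew] [CP [C that] [S [NP [Det that] [AP [Adj old]] [N parser]] [VP [V knew] [NP [Det that] [N bridge]]]]]]]
The words 'knew that that old parser knew that bridge' are exhaustively dominated by a single VP node (built by VP → V CP), so they form a constituent.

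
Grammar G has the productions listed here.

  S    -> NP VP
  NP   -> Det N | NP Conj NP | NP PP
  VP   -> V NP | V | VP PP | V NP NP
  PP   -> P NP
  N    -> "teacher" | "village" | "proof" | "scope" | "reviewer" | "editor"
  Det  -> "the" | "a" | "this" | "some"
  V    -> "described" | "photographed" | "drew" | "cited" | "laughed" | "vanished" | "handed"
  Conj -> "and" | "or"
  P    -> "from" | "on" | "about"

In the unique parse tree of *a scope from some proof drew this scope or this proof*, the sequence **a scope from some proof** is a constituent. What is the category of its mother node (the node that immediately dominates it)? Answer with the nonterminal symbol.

S

[S [NP [NP [Det a] [N scope]] [PP [P from] [NP [Det some] [N proof]]]] [VP [V drew] [NP [NP [Det this] [N scope]] [Conj or] [NP [Det this] [N proof]]]]]
The span 'a scope from some proof' is the NP node built by NP → NP PP.
Its mother is the S built by S → NP VP.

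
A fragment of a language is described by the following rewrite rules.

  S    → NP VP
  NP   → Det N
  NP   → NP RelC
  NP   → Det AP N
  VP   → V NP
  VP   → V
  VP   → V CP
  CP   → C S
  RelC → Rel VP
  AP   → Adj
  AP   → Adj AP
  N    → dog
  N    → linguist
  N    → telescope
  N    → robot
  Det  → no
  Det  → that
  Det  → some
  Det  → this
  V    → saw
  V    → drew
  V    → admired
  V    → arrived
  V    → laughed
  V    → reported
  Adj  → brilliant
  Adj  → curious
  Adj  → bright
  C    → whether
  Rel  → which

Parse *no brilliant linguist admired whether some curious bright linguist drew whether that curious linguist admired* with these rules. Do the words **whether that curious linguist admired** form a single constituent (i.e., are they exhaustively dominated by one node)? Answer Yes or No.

Yes

[S [NP [Det no] [AP [Adj brilliant]] [N linguist]] [VP [V admired] [CP [C whether] [S [NP [Det some] [AP [Adj curious] [AP [Adj bright]]] [N linguist]] [VP [V drew] [CP [C whether] [S [NP [Det that] [AP [Adj curious]] [N linguist]] [VP [V admired]]]]]]]]]
The words 'whether that curious linguist admired' are exhaustively dominated by a single CP node (built by CP → C S), so they form a constituent.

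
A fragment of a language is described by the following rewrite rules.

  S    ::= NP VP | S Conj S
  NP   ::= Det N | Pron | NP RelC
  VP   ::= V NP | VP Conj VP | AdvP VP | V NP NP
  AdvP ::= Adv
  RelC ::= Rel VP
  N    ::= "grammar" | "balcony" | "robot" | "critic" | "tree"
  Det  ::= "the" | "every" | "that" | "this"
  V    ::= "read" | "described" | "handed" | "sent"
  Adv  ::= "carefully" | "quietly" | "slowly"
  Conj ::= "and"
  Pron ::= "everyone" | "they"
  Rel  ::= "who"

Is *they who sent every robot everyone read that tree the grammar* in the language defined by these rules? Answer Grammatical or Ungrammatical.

Grammatical

[S [NP [NP [Pron they]] [RelC [Rel who] [VP [V sent] [NP [Det every] [N robot]] [NP [Pron everyone]]]]] [VP [V read] [NP [Det that] [N tree]] [NP [Det the] [N grammar]]]]
Each bracket corresponds to one application of a listed rule, so the string is derivable from S.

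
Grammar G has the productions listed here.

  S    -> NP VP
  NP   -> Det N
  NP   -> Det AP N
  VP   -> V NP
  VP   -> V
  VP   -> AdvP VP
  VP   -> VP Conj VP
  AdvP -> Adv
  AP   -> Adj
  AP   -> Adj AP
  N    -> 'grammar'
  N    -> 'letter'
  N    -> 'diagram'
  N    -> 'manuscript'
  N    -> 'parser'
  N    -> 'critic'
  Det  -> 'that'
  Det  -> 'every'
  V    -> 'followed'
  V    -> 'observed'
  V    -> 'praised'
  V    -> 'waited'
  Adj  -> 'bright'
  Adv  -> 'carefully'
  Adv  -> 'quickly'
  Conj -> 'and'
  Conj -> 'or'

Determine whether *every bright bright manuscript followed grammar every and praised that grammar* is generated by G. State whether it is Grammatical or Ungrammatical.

Ungrammatical

A V word can never sit immediately before an N word in any string this grammar generates, so the substring 'followed grammar' rules out a derivation.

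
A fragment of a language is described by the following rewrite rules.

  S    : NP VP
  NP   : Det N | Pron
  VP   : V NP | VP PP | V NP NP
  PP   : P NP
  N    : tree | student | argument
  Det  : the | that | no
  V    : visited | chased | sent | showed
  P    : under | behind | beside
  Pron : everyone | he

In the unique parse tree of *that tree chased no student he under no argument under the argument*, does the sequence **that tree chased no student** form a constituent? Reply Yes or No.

[S [NP [Det that] [N tree]] [VP [VP [VP [V chased] [NP [Det no] [N student]] [NP [Pron he]]] [PP [P under] [NP [Det no] [N argument]]]] [PP [P under] [NP [Det the] [N argument]]]]]
The smallest constituent containing 'that tree chased no student' is the S spanning 'that tree chased no student he under no argument under the argument'; no single node in the tree dominates exactly the given words.

No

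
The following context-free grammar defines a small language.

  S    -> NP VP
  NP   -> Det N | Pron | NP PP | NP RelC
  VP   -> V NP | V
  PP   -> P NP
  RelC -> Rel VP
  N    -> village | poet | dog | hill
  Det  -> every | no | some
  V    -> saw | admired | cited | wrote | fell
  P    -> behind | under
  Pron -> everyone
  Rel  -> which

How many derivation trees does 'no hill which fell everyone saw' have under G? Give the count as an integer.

1

[S [NP [NP [Det no] [N hill]] [RelC [Rel which] [VP [V fell] [NP [Pron everyone]]]]] [VP [V saw]]]
No rule offers an alternative attachment or grouping for any span, so this is the only derivation.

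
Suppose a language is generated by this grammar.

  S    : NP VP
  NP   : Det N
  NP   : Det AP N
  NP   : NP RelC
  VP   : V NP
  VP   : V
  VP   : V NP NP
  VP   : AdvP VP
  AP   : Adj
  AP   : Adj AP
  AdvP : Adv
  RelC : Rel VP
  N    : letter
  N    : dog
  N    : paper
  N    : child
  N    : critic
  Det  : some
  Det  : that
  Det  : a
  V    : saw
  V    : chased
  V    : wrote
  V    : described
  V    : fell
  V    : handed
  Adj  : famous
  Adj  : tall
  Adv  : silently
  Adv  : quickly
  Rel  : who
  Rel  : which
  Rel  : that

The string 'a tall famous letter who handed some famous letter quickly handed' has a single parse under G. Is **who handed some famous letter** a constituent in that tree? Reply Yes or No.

[S [NP [NP [Det a] [AP [Adj tall] [AP [Adj famous]]] [N letter]] [RelC [Rel who] [VP [V handed] [NP [Det some] [AP [Adj famous]] [N letter]]]]] [VP [AdvP [Adv quickly]] [VP [V handed]]]]
The words 'who handed some famous letter' are exhaustively dominated by a single RelC node (built by RelC → Rel VP), so they form a constituent.

Yes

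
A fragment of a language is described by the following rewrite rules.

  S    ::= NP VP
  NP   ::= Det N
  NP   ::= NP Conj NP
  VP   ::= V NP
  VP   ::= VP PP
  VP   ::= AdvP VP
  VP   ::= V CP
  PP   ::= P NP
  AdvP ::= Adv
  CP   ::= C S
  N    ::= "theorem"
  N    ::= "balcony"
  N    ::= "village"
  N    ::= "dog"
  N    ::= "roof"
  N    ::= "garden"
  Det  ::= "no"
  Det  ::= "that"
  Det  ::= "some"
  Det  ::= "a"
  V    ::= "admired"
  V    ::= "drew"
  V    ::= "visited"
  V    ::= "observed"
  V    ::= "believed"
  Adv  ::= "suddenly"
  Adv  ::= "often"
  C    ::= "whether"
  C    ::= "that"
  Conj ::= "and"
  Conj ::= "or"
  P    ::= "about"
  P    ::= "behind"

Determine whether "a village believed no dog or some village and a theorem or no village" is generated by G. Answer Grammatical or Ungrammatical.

S
  NP
    Det: a
    N: village
  VP
    V: believed
    NP
      NP
        Det: no
        N: dog
      Conj: or
      NP
        NP
          Det: some
          N: village
        Conj: and
        NP
          NP
            Det: a
            N: theorem
          Conj: or
          NP
            Det: no
            N: village
Every word is introduced by a lexical rule and the phrasal rules combine the resulting categories into a single S.

Grammatical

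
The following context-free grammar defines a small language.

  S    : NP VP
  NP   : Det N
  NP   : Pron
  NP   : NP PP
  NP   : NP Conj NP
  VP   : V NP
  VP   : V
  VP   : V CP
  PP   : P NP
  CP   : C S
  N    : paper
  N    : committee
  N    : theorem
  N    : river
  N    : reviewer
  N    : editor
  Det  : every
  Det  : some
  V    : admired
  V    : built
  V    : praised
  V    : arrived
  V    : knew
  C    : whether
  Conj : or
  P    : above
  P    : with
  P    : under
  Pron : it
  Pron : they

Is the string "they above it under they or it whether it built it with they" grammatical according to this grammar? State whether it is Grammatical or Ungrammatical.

Ungrammatical

A Pron word can never sit immediately before a C word in any string this grammar generates, so the substring 'it whether' rules out a derivation.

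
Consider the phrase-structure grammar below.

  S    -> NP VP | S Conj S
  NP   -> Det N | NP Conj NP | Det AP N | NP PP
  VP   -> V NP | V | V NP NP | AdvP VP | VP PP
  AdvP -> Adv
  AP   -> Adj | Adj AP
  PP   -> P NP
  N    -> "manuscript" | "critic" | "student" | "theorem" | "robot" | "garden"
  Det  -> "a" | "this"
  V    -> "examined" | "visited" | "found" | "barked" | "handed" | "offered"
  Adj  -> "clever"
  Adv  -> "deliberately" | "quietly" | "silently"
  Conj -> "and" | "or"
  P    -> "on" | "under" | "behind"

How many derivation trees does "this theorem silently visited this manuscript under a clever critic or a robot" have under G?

4

Two of the 4 distinct bracketings:
[S [NP [Det this] [N theorem]] [VP [AdvP [Adv silently]] [VP [V visited] [NP [NP [NP [Det this] [N manuscript]] [PP [P under] [NP [Det a] [AP [Adj clever]] [N critic]]]] [Conj or] [NP [Det a] [N robot]]]]]]
[S [NP [Det this] [N theorem]] [VP [AdvP [Adv silently]] [VP [V visited] [NP [NP [Det this] [N manuscript]] [PP [P under] [NP [NP [Det a] [AP [Adj clever]] [N critic]] [Conj or] [NP [Det a] [N robot]]]]]]]]
The trees differ in how a recursive rule is bracketed over the same span.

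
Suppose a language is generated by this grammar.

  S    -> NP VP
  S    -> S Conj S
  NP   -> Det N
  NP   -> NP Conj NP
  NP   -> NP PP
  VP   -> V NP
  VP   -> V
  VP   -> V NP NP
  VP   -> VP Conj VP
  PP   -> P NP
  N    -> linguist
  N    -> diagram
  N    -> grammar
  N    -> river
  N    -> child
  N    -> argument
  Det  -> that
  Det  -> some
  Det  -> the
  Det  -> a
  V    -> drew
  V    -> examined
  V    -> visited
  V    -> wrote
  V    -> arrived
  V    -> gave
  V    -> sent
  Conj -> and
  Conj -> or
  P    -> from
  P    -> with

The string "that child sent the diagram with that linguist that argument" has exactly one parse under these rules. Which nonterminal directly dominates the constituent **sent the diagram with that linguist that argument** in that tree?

[S [NP [Det that] [N child]] [VP [V sent] [NP [NP [Det the] [N diagram]] [PP [P with] [NP [Det that] [N linguist]]]] [NP [Det that] [N argument]]]]
The span 'sent the diagram with that linguist that argument' is the VP node built by VP → V NP NP.
Its mother is the S built by S → NP VP.

S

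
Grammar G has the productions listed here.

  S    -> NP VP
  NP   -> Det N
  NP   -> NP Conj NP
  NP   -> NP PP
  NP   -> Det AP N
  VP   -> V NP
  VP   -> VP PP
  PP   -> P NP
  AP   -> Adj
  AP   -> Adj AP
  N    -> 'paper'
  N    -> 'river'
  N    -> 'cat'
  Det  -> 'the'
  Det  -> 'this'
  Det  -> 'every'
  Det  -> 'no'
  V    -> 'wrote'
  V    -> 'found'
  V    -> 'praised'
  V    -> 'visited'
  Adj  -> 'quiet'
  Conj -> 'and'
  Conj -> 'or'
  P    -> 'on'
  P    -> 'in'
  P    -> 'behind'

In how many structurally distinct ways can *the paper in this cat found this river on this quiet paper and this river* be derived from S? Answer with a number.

Two of the 3 distinct bracketings:
[S [NP [NP [Det the] [N paper]] [PP [P in] [NP [Det this] [N cat]]]] [VP [V found] [NP [NP [NP [Det this] [N river]] [PP [P on] [NP [Det this] [AP [Adj quiet]] [N paper]]]] [Conj and] [NP [Det this] [N river]]]]]
[S [NP [NP [Det the] [N paper]] [PP [P in] [NP [Det this] [N cat]]]] [VP [V found] [NP [NP [Det this] [N river]] [PP [P on] [NP [NP [Det this] [AP [Adj quiet]] [N paper]] [Conj and] [NP [Det this] [N river]]]]]]]
The trees differ in how a recursive rule is bracketed over the same span.

3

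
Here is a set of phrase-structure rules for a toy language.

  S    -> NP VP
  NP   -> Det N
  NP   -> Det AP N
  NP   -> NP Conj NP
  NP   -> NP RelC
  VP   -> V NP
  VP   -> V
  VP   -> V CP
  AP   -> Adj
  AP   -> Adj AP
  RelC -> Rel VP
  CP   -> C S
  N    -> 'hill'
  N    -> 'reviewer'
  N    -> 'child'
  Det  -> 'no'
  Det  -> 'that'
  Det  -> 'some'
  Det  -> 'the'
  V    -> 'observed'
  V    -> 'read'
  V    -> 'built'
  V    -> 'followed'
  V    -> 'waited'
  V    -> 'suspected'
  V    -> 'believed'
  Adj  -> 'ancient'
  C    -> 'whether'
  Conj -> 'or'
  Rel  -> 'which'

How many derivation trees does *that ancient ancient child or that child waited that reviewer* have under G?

1

[S [NP [NP [Det that] [AP [Adj ancient] [AP [Adj ancient]]] [N child]] [Conj or] [NP [Det that] [N child]]] [VP [V waited] [NP [Det that] [N reviewer]]]]
No rule offers an alternative attachment or grouping for any span, so this is the only derivation.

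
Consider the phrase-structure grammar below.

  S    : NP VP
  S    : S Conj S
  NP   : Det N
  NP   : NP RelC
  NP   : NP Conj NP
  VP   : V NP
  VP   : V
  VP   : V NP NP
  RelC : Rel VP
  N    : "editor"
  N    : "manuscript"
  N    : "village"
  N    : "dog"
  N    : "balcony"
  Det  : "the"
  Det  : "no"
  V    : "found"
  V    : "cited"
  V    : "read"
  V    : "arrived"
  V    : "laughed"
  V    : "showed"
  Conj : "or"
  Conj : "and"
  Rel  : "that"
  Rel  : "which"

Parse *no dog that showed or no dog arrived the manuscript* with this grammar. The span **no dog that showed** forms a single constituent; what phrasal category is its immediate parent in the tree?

S
  NP
    NP
      NP
        Det: no
        N: dog
      RelC
        Rel: that
        VP
          V: showed
    Conj: or
    NP
      Det: no
      N: dog
  VP
    V: arrived
    NP
      Det: the
      N: manuscript
The span 'no dog that showed' is the NP node built by NP → NP RelC.
Its mother is the NP built by NP → NP Conj NP.

NP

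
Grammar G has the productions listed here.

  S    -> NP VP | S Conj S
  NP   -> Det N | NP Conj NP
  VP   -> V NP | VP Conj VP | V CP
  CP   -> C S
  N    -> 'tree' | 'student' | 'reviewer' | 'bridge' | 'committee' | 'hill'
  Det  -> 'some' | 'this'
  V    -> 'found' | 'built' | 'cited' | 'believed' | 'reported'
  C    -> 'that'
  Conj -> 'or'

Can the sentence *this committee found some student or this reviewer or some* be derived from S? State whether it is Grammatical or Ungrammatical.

For S → NP VP, the only prefix that parses as NP is 'this committee', but the remainder 'found some student or this reviewer or some' is not a VP under these rules. The alternative S rule S → S Conj S likewise has no satisfying split.

Ungrammatical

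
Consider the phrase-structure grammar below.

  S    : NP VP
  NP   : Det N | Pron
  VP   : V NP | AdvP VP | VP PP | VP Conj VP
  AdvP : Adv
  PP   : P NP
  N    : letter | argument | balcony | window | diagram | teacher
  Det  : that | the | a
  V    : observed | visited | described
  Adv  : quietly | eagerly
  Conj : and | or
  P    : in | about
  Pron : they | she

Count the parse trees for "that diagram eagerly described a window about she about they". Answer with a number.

Two of the 3 distinct bracketings:
[S [NP [Det that] [N diagram]] [VP [AdvP [Adv eagerly]] [VP [VP [VP [V described] [NP [Det a] [N window]]] [PP [P about] [NP [Pron she]]]] [PP [P about] [NP [Pron they]]]]]]
[S [NP [Det that] [N diagram]] [VP [VP [AdvP [Adv eagerly]] [VP [VP [V described] [NP [Det a] [N window]]] [PP [P about] [NP [Pron she]]]]] [PP [P about] [NP [Pron they]]]]]
The trees differ in how a recursive rule is bracketed over the same span.

3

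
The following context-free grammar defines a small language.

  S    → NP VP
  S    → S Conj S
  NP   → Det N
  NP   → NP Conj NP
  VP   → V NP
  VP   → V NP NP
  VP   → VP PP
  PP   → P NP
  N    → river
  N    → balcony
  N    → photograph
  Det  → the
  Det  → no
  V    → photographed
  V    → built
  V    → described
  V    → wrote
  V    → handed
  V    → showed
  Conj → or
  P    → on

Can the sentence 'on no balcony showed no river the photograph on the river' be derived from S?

Ungrammatical

For S → NP VP, no prefix of the string parses as an NP. The alternative S rule S → S Conj S likewise has no satisfying split.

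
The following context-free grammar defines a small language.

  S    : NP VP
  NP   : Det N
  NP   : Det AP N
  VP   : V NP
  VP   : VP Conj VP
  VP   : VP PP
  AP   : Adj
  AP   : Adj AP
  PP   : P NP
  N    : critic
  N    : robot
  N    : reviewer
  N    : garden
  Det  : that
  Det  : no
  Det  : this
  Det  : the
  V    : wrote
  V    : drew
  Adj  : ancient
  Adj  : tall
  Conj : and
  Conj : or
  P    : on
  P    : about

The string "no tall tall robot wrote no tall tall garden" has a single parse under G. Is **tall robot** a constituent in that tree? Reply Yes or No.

[S [NP [Det no] [AP [Adj tall] [AP [Adj tall]]] [N robot]] [VP [V wrote] [NP [Det no] [AP [Adj tall] [AP [Adj tall]]] [N garden]]]]
The smallest constituent containing 'tall robot' is the NP spanning 'no tall tall robot'; no single node in the tree dominates exactly the given words.

No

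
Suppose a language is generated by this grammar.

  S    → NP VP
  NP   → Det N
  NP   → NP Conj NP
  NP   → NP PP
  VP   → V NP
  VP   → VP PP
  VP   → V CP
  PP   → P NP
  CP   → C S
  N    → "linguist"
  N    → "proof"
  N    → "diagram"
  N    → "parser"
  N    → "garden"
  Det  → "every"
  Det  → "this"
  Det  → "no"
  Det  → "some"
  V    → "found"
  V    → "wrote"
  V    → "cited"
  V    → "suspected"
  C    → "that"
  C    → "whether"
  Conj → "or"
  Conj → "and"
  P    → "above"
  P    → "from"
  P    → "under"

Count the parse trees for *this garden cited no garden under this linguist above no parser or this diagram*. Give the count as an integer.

Two of the 9 distinct bracketings:
[S [NP [Det this] [N garden]] [VP [V cited] [NP [NP [NP [Det no] [N garden]] [PP [P under] [NP [NP [Det this] [N linguist]] [PP [P above] [NP [Det no] [N parser]]]]]] [Conj or] [NP [Det this] [N diagram]]]]]
[S [NP [Det this] [N garden]] [VP [V cited] [NP [NP [NP [NP [Det no] [N garden]] [PP [P under] [NP [Det this] [N linguist]]]] [PP [P above] [NP [Det no] [N parser]]]] [Conj or] [NP [Det this] [N diagram]]]]]
The trees differ in how a recursive rule is bracketed over the same span.

9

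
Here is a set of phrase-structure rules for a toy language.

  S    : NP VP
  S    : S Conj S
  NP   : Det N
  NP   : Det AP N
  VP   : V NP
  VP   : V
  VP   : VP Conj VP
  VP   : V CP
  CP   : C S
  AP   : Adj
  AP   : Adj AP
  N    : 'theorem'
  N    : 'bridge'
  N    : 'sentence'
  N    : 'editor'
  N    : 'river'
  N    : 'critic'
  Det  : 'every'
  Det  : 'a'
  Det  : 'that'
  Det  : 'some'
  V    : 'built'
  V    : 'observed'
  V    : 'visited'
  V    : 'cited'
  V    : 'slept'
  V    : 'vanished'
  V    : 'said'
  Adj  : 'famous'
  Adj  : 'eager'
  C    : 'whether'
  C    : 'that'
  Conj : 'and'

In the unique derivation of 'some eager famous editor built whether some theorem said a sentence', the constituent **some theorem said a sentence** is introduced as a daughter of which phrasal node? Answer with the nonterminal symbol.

S
  NP
    Det: some
    AP
      Adj: eager
      AP
        Adj: famous
    N: editor
  VP
    V: built
    CP
      C: whether
      S
        NP
          Det: some
          N: theorem
        VP
          V: said
          NP
            Det: a
            N: sentence
The span 'some theorem said a sentence' is the S node built by S → NP VP.
Its mother is the CP built by CP → C S.

CP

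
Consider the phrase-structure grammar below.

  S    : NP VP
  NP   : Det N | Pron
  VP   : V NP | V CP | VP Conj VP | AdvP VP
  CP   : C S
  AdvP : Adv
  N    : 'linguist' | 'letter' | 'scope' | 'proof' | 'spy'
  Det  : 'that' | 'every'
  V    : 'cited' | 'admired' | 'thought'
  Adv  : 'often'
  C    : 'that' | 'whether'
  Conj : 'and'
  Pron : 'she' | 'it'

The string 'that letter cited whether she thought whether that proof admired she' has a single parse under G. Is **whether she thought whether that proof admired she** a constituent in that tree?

Yes

[S [NP [Det that] [N letter]] [VP [V cited] [CP [C whether] [S [NP [Pron she]] [VP [V thought] [CP [C whether] [S [NP [Det that] [N proof]] [VP [V admired] [NP [Pron she]]]]]]]]]]
The words 'whether she thought whether that proof admired she' are exhaustively dominated by a single CP node (built by CP → C S), so they form a constituent.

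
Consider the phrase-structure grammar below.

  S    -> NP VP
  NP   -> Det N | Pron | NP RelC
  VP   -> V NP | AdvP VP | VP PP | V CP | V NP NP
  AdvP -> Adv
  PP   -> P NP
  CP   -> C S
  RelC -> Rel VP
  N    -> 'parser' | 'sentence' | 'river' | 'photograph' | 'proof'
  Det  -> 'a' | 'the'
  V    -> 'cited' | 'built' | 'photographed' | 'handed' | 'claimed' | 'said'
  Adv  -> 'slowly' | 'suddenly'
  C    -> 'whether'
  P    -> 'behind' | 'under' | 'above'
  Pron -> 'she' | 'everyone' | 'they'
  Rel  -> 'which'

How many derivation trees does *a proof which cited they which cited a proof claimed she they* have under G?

The two bracketings:
[S [NP [NP [Det a] [N proof]] [RelC [Rel which] [VP [V cited] [NP [NP [Pron they]] [RelC [Rel which] [VP [V cited] [NP [Det a] [N proof]]]]]]]] [VP [V claimed] [NP [Pron she]] [NP [Pron they]]]]
[S [NP [NP [NP [Det a] [N proof]] [RelC [Rel which] [VP [V cited] [NP [Pron they]]]]] [RelC [Rel which] [VP [V cited] [NP [Det a] [N proof]]]]] [VP [V claimed] [NP [Pron she]] [NP [Pron they]]]]
The trees differ in how a recursive rule is bracketed over the same span.

2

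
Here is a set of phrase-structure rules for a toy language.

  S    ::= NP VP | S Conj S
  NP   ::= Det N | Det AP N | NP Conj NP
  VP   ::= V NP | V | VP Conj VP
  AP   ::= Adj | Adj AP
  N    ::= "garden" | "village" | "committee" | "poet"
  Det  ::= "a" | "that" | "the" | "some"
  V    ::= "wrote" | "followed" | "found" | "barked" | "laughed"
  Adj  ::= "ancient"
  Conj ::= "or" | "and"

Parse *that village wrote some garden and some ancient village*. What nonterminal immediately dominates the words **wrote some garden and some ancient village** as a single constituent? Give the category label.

[S [NP [Det that] [N village]] [VP [V wrote] [NP [NP [Det some] [N garden]] [Conj and] [NP [Det some] [AP [Adj ancient]] [N village]]]]]
The span 'wrote some garden and some ancient village' is the VP node built by VP → V NP.

VP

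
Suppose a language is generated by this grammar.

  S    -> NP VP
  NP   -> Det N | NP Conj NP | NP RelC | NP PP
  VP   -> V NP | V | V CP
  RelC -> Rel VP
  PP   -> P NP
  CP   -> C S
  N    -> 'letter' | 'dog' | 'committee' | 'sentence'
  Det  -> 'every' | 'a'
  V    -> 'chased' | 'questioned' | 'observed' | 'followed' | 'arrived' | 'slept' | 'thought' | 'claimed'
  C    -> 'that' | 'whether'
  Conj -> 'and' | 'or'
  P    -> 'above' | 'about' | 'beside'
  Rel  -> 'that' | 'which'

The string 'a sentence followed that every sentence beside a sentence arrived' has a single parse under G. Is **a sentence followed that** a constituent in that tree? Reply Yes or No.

No

[S [NP [Det a] [N sentence]] [VP [V followed] [CP [C that] [S [NP [NP [Det every] [N sentence]] [PP [P beside] [NP [Det a] [N sentence]]]] [VP [V arrived]]]]]]
The smallest constituent containing 'a sentence followed that' is the S spanning 'a sentence followed that every sentence beside a sentence arrived'; no single node in the tree dominates exactly the given words.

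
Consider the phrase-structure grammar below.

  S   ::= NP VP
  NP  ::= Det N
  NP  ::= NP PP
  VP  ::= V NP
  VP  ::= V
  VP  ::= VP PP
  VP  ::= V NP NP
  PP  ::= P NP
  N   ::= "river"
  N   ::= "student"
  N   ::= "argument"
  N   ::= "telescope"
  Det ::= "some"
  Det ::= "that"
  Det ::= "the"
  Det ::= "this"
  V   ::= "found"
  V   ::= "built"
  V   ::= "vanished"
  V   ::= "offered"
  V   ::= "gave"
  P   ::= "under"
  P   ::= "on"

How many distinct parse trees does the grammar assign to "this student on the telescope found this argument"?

[S [NP [NP [Det this] [N student]] [PP [P on] [NP [Det the] [N telescope]]]] [VP [V found] [NP [Det this] [N argument]]]]
No rule offers an alternative attachment or grouping for any span, so this is the only derivation.

1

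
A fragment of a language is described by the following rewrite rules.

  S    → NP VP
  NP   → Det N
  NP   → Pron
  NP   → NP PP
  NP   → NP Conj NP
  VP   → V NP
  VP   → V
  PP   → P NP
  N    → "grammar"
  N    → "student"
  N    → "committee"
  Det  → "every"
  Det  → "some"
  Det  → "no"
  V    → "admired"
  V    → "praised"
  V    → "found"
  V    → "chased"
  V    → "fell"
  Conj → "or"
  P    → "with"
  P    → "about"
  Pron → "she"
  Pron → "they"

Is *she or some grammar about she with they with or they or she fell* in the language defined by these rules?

Ungrammatical

A P word can never sit immediately before a Conj word in any string this grammar generates, so the substring 'with or' rules out a derivation.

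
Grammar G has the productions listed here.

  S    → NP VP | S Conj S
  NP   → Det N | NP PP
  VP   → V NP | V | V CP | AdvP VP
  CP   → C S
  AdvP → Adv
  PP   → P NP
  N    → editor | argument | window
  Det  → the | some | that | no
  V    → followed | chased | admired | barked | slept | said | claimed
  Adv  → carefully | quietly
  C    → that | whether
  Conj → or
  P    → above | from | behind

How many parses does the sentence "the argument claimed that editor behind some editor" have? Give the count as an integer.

1

[S [NP [Det the] [N argument]] [VP [V claimed] [NP [NP [Det that] [N editor]] [PP [P behind] [NP [Det some] [N editor]]]]]]
No rule offers an alternative attachment or grouping for any span, so this is the only derivation.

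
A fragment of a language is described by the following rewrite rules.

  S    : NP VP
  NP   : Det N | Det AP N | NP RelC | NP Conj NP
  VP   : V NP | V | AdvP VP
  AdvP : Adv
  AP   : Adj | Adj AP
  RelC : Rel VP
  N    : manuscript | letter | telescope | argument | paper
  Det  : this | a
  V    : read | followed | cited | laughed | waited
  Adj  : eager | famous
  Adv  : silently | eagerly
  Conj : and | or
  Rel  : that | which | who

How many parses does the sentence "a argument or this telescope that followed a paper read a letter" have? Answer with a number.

The two bracketings:
[S [NP [NP [NP [Det a] [N argument]] [Conj or] [NP [Det this] [N telescope]]] [RelC [Rel that] [VP [V followed] [NP [Det a] [N paper]]]]] [VP [V read] [NP [Det a] [N letter]]]]
[S [NP [NP [Det a] [N argument]] [Conj or] [NP [NP [Det this] [N telescope]] [RelC [Rel that] [VP [V followed] [NP [Det a] [N paper]]]]]] [VP [V read] [NP [Det a] [N letter]]]]
The trees differ in how a recursive rule is bracketed over the same span.

2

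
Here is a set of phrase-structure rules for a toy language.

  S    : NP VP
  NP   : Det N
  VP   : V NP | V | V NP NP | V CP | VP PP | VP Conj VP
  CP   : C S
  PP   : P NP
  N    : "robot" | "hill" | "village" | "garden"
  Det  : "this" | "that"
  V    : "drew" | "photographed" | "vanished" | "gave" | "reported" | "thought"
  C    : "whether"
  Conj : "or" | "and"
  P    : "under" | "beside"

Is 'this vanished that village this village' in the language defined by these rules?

A Det word can never sit immediately before a V word in any string this grammar generates, so the substring 'this vanished' rules out a derivation.

Ungrammatical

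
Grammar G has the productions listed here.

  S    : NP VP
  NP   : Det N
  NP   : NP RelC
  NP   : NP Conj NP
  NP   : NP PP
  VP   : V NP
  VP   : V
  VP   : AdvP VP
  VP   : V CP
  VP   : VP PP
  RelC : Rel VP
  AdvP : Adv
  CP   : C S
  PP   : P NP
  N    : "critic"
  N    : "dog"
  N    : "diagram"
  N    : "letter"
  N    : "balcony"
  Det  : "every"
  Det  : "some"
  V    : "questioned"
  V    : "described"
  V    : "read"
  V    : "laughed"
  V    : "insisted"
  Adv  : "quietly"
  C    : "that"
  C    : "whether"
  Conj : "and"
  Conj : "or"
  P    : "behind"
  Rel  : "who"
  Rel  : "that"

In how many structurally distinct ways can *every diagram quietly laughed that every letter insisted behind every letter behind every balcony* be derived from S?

Two of the 9 distinct bracketings:
[S [NP [Det every] [N diagram]] [VP [AdvP [Adv quietly]] [VP [V laughed] [CP [C that] [S [NP [Det every] [N letter]] [VP [VP [V insisted]] [PP [P behind] [NP [NP [Det every] [N letter]] [PP [P behind] [NP [Det every] [N balcony]]]]]]]]]]]
[S [NP [Det every] [N diagram]] [VP [AdvP [Adv quietly]] [VP [V laughed] [CP [C that] [S [NP [Det every] [N letter]] [VP [VP [VP [V insisted]] [PP [P behind] [NP [Det every] [N letter]]]] [PP [P behind] [NP [Det every] [N balcony]]]]]]]]]
The difference turns on whether NP → NP PP is used at the relevant span, versus an alternative expansion of NP.

9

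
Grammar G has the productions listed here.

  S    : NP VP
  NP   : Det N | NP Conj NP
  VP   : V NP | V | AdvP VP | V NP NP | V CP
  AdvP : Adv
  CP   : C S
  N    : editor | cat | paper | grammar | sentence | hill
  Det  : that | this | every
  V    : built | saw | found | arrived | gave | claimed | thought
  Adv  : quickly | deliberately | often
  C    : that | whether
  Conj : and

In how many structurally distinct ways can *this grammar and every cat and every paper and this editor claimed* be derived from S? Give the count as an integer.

Two of the 5 distinct bracketings:
[S [NP [NP [Det this] [N grammar]] [Conj and] [NP [NP [Det every] [N cat]] [Conj and] [NP [NP [Det every] [N paper]] [Conj and] [NP [Det this] [N editor]]]]] [VP [V claimed]]]
[S [NP [NP [Det this] [N grammar]] [Conj and] [NP [NP [NP [Det every] [N cat]] [Conj and] [NP [Det every] [N paper]]] [Conj and] [NP [Det this] [N editor]]]] [VP [V claimed]]]
The trees differ in how a recursive rule is bracketed over the same span.

5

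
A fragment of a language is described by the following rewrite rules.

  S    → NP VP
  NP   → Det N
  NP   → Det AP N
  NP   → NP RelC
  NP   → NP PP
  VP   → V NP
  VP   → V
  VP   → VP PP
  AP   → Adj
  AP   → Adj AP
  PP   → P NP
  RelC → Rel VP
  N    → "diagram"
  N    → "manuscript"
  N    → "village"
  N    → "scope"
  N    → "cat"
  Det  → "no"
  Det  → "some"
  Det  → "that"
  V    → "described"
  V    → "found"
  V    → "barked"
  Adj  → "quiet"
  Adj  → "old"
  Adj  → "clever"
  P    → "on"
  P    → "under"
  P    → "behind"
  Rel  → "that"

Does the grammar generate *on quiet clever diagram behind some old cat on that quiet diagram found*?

A P word can never sit immediately before an Adj word in any string this grammar generates, so the substring 'on quiet' rules out a derivation.

Ungrammatical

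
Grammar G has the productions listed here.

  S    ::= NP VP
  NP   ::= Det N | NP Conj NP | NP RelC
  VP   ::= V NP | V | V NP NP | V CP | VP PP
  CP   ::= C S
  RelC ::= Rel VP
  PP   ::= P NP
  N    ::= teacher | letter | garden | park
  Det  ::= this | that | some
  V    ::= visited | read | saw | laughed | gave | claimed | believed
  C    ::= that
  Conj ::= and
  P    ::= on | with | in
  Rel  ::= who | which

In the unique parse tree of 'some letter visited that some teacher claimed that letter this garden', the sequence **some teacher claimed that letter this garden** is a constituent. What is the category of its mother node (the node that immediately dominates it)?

CP

S
  NP
    Det: some
    N: letter
  VP
    V: visited
    CP
      C: that
      S
        NP
          Det: some
          N: teacher
        VP
          V: claimed
          NP
            Det: that
            N: letter
          NP
            Det: this
            N: garden
The span 'some teacher claimed that letter this garden' is the S node built by S → NP VP.
Its mother is the CP built by CP → C S.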